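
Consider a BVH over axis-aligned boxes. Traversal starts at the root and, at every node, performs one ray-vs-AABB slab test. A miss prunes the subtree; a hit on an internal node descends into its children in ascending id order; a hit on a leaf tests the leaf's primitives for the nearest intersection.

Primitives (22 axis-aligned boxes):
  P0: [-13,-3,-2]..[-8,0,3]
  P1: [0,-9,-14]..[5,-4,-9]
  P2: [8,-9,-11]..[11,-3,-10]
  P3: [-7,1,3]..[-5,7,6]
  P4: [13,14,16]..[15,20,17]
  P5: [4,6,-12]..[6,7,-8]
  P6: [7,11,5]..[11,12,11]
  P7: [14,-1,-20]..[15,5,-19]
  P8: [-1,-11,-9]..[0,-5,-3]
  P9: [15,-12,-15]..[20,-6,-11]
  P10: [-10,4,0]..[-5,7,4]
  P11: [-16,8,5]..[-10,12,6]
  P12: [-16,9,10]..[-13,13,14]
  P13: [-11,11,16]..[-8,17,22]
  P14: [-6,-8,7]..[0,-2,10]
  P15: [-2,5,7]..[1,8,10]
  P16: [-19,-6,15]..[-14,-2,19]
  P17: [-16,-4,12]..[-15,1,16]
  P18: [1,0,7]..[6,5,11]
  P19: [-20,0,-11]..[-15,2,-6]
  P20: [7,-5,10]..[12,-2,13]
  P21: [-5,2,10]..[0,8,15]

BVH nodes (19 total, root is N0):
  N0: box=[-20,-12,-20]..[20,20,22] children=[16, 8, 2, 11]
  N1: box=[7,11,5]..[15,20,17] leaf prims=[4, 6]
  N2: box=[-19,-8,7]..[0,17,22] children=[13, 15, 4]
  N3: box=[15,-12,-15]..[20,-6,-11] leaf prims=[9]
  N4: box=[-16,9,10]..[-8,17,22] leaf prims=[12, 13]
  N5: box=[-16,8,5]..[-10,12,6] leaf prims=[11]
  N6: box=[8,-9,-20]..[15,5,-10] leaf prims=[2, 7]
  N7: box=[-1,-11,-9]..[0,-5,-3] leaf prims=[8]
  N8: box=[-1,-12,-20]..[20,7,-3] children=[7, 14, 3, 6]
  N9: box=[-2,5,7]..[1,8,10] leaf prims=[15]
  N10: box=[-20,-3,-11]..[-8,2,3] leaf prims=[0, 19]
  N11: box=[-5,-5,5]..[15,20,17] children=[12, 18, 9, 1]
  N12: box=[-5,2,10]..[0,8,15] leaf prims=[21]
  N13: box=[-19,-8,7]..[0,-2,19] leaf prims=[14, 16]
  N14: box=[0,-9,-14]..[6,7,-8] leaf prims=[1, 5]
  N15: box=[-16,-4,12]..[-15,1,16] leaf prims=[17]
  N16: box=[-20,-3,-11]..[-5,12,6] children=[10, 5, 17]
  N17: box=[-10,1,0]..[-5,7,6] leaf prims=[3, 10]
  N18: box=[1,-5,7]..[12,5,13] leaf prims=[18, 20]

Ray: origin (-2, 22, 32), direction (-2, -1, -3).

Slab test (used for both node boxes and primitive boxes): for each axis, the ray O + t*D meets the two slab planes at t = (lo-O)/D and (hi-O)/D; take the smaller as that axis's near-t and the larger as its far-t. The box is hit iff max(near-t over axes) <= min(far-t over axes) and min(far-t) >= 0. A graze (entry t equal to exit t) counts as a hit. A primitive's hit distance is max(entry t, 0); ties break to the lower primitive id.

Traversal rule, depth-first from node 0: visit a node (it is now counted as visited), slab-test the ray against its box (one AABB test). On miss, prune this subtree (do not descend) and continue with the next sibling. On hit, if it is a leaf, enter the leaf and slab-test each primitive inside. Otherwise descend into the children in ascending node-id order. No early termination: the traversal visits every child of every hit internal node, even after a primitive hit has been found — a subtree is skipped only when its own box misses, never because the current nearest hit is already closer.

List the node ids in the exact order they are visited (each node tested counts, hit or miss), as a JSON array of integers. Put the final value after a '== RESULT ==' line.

Trace the traversal:
N0 x:[-11,9] y:[2,34] z:[10/3,52/3] -> hit [10/3,9], descend [2, 8, 11, 16]
  N2 x:[-1,17/2] y:[5,30] z:[10/3,25/3] -> hit [5,25/3], descend [4, 13, 15]
    N4 x:[3,7] y:[5,13] z:[10/3,22/3] -> hit [5,7] leaf, test {P12(miss), P13(miss)}
    N13 x:[-1,17/2] y:[24,30] z:[13/3,25/3] -> miss, prune
    N15 x:[13/2,7] y:[21,26] z:[16/3,20/3] -> miss, prune
  N8 x:[-11,-1/2] y:[15,34] z:[35/3,52/3] -> miss, prune
  N11 x:[-17/2,3/2] y:[2,27] z:[5,9] -> miss, prune
  N16 x:[3/2,9] y:[10,25] z:[26/3,43/3] -> miss, prune

8 AABB tests over nodes [0, 2, 4, 13, 15, 8, 11, 16]; 1 leaf entered; closest miss.

== RESULT ==
[0, 2, 4, 13, 15, 8, 11, 16]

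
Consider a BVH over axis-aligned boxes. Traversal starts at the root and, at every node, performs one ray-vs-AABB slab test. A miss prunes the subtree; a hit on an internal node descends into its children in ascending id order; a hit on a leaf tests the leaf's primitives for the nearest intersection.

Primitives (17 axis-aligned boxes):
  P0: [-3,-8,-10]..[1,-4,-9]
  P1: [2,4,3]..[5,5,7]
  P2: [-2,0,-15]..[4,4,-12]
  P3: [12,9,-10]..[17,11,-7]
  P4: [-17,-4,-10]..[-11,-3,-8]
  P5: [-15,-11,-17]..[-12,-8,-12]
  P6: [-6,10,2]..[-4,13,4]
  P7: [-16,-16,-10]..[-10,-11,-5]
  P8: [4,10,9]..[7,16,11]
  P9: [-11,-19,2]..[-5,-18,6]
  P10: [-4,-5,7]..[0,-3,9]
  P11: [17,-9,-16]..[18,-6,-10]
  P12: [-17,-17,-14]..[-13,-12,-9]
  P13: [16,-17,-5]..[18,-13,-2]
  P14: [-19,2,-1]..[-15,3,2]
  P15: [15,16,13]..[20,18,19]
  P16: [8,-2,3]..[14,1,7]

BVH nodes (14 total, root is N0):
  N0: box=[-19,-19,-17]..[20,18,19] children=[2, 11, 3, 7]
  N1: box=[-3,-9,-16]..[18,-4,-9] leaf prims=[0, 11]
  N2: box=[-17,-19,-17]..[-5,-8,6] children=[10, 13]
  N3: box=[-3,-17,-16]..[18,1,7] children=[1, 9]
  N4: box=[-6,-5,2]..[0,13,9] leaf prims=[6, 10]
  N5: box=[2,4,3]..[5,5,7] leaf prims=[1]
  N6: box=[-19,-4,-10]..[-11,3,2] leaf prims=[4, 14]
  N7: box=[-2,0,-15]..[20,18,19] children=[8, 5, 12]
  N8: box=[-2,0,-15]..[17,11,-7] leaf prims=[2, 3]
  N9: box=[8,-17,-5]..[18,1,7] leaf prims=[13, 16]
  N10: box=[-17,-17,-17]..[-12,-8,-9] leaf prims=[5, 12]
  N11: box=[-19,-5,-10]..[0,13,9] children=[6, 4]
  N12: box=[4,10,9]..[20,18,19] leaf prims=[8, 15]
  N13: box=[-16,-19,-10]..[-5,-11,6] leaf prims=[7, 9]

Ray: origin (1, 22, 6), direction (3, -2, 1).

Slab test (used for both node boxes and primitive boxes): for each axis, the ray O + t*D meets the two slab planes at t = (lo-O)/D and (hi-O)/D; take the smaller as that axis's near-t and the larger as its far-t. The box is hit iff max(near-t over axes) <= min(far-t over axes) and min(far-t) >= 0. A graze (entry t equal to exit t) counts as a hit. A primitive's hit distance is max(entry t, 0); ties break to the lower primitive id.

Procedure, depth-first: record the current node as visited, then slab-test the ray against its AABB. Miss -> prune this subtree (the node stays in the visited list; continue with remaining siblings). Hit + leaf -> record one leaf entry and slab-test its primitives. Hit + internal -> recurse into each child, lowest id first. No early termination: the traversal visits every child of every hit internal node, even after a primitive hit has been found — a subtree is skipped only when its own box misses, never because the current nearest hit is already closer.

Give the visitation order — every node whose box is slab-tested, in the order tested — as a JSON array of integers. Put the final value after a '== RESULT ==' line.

Trace the traversal:
N0 x:[-20/3,19/3] y:[2,41/2] z:[-23,13] -> hit [2,19/3], descend [2, 3, 7, 11]
  N2 x:[-6,-2] y:[15,41/2] z:[-23,0] -> miss, prune
  N3 x:[-4/3,17/3] y:[21/2,39/2] z:[-22,1] -> miss, prune
  N7 x:[-1,19/3] y:[2,11] z:[-21,13] -> hit [2,19/3], descend [5, 8, 12]
    N5 x:[1/3,4/3] y:[17/2,9] z:[-3,1] -> miss, prune
    N8 x:[-1,16/3] y:[11/2,11] z:[-21,-13] -> miss, prune
    N12 x:[1,19/3] y:[2,6] z:[3,13] -> hit [3,6] leaf, test {P8(miss), P15(miss)}
  N11 x:[-20/3,-1/3] y:[9/2,27/2] z:[-16,3] -> miss, prune

Summary -> nodes [0, 2, 3, 7, 5, 8, 12, 11]; box-tests=8; leaf-entries=1; first=miss

== RESULT ==
[0, 2, 3, 7, 5, 8, 12, 11]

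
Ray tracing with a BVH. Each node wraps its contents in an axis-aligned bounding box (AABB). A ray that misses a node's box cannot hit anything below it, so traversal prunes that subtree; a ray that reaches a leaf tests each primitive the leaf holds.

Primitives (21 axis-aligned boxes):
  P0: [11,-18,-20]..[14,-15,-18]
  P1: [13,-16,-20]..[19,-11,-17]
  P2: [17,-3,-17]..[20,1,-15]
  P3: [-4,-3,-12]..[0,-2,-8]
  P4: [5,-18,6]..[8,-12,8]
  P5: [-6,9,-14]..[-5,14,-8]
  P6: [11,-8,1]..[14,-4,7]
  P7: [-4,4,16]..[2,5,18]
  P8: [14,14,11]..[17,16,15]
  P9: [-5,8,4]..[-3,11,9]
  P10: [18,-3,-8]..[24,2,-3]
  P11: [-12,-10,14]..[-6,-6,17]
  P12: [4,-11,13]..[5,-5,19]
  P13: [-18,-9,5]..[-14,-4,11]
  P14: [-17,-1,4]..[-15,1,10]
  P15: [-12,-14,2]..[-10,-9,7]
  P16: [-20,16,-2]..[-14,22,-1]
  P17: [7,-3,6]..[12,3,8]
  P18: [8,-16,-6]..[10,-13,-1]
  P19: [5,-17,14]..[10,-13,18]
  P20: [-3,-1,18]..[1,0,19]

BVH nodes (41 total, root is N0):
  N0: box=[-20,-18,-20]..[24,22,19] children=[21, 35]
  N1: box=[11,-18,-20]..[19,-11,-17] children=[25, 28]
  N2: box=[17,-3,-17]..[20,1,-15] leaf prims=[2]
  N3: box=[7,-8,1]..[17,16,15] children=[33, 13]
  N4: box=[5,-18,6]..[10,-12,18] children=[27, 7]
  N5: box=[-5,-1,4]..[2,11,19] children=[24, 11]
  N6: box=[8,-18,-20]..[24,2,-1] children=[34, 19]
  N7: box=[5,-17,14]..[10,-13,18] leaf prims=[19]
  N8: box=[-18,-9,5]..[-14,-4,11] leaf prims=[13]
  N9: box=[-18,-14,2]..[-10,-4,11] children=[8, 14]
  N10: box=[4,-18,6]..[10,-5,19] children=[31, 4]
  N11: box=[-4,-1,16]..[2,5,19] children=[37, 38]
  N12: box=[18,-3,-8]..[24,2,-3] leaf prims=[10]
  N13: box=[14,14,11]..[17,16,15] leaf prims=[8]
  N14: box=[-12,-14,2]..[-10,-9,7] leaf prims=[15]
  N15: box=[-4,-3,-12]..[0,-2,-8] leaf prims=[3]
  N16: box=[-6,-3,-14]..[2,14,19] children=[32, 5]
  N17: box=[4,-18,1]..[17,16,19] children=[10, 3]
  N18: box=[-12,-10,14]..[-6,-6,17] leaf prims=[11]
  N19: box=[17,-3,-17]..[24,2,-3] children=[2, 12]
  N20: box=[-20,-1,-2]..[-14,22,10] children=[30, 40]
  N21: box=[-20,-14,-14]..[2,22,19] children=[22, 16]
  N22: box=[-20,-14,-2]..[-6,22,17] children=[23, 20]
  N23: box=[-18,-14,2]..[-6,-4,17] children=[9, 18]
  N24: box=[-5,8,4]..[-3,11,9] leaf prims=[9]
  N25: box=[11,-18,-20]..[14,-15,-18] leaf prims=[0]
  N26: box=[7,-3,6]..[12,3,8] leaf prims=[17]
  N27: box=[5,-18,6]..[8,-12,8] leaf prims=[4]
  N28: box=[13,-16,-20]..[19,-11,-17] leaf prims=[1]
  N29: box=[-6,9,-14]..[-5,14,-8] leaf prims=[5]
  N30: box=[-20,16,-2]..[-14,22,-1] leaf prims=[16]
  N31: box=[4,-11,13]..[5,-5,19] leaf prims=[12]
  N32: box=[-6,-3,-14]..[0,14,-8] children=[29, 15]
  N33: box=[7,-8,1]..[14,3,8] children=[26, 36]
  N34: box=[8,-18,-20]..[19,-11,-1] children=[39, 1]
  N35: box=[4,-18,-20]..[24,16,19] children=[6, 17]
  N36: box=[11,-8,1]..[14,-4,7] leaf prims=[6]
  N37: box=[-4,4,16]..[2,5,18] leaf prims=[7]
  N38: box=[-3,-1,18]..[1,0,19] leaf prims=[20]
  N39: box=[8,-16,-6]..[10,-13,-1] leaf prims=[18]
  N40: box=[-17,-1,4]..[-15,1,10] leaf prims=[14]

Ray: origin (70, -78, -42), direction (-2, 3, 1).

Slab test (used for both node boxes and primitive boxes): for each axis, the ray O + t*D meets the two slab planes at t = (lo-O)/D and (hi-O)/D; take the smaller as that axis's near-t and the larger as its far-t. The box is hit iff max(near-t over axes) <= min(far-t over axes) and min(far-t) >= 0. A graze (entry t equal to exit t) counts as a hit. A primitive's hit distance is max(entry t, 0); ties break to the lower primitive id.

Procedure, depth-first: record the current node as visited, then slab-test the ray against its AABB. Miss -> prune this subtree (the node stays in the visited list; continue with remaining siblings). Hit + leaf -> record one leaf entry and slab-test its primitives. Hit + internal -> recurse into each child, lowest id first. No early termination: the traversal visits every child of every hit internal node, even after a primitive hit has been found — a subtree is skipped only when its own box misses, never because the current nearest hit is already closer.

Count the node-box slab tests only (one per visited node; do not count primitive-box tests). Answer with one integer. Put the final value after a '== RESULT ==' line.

Traverse from the root:
N0 x:[23,45] y:[20,100/3] z:[22,61] -> hit [23,100/3], descend [21, 35]
  N21 x:[34,45] y:[64/3,100/3] z:[28,61] -> miss, prune
  N35 x:[23,33] y:[20,94/3] z:[22,61] -> hit [23,94/3], descend [6, 17]
    N6 x:[23,31] y:[20,80/3] z:[22,41] -> hit [23,80/3], descend [19, 34]
      N19 x:[23,53/2] y:[25,80/3] z:[25,39] -> hit [25,53/2], descend [2, 12]
        N2 x:[25,53/2] y:[25,79/3] z:[25,27] -> hit [25,79/3] leaf, test {P2@t=25}
        N12 x:[23,26] y:[25,80/3] z:[34,39] -> miss, prune
      N34 x:[51/2,31] y:[20,67/3] z:[22,41] -> miss, prune
    N17 x:[53/2,33] y:[20,94/3] z:[43,61] -> miss, prune

Summary -> nodes [0, 21, 35, 6, 19, 2, 12, 34, 17]; box-tests=9; leaf-entries=1; first=P2

== RESULT ==
9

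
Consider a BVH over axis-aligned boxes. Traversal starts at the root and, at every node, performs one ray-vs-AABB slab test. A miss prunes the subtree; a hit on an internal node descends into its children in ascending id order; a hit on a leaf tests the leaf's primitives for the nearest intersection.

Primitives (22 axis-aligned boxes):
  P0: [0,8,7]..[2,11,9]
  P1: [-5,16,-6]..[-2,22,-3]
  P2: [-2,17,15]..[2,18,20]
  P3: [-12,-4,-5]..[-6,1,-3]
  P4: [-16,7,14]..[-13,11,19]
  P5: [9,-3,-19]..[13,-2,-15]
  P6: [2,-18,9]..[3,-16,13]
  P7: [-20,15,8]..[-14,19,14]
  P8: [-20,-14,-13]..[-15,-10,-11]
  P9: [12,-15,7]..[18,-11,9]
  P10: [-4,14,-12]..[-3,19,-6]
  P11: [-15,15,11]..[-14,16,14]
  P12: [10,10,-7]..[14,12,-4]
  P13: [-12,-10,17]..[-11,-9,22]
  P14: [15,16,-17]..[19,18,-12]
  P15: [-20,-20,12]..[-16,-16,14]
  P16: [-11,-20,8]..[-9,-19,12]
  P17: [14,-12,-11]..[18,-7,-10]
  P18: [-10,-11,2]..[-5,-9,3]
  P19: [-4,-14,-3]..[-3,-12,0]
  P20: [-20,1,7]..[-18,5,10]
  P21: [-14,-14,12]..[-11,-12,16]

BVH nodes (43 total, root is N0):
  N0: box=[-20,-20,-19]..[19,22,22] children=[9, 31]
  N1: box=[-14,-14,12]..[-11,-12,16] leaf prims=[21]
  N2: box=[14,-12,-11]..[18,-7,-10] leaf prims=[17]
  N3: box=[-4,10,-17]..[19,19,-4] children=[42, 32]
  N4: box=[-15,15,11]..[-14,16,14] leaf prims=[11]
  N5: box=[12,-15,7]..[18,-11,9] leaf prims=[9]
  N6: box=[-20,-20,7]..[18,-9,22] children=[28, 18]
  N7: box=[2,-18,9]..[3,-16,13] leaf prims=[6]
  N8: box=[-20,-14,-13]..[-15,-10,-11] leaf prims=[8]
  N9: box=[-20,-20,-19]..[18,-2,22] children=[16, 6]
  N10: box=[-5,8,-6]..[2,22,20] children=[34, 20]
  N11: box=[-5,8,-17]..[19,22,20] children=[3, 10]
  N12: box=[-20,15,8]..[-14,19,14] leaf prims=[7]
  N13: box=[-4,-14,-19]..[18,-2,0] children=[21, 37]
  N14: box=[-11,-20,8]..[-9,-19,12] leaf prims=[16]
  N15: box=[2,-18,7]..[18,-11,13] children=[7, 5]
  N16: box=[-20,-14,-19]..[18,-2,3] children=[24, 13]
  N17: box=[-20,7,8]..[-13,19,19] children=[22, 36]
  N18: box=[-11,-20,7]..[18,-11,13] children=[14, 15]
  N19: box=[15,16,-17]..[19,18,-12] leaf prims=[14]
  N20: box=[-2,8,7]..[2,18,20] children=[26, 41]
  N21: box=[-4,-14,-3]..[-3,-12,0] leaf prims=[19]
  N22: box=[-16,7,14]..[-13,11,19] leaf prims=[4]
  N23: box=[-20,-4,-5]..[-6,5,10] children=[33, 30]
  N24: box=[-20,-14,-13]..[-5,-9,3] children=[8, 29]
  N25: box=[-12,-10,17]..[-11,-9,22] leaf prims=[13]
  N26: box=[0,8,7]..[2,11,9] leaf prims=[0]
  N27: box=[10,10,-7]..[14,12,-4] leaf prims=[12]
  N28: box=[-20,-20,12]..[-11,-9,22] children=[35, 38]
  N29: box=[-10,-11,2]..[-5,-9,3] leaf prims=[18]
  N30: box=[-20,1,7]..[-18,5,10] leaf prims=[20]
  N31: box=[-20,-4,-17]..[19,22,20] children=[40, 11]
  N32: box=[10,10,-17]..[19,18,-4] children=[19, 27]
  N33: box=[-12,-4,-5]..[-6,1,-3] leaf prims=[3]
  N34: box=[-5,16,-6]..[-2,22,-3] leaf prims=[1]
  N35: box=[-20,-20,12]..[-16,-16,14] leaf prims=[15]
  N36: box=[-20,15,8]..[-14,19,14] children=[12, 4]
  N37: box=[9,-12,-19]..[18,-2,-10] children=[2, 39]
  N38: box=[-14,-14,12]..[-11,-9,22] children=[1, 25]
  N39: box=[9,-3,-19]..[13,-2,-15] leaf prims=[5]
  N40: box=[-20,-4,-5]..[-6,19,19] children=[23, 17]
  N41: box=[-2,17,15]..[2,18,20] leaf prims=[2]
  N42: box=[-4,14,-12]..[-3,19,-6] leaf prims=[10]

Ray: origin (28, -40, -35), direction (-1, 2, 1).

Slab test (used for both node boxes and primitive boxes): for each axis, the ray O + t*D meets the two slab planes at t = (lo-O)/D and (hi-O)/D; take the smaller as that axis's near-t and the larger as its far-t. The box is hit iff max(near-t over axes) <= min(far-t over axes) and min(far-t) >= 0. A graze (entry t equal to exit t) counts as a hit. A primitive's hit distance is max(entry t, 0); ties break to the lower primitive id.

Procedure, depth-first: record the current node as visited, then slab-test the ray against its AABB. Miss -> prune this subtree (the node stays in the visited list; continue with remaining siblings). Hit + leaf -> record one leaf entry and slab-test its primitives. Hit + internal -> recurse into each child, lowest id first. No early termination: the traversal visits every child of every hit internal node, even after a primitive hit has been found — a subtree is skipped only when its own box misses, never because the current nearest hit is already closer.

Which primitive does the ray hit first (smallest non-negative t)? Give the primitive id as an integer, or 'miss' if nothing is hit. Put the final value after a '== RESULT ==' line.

Trace the traversal:
N0 x:[9,48] y:[10,31] z:[16,57] -> hit [16,31], descend [9, 31]
  N9 x:[10,48] y:[10,19] z:[16,57] -> hit [16,19], descend [6, 16]
    N6 x:[10,48] y:[10,31/2] z:[42,57] -> miss, prune
    N16 x:[10,48] y:[13,19] z:[16,38] -> hit [16,19], descend [13, 24]
      N13 x:[10,32] y:[13,19] z:[16,35] -> hit [16,19], descend [21, 37]
        N21 x:[31,32] y:[13,14] z:[32,35] -> miss, prune
        N37 x:[10,19] y:[14,19] z:[16,25] -> hit [16,19], descend [2, 39]
          N2 x:[10,14] y:[14,33/2] z:[24,25] -> miss, prune
          N39 x:[15,19] y:[37/2,19] z:[16,20] -> hit [37/2,19] leaf, test {P5@t=37/2}
      N24 x:[33,48] y:[13,31/2] z:[22,38] -> miss, prune
  N31 x:[9,48] y:[18,31] z:[18,55] -> hit [18,31], descend [11, 40]
    N11 x:[9,33] y:[24,31] z:[18,55] -> hit [24,31], descend [3, 10]
      N3 x:[9,32] y:[25,59/2] z:[18,31] -> hit [25,59/2], descend [32, 42]
        N32 x:[9,18] y:[25,29] z:[18,31] -> miss, prune
        N42 x:[31,32] y:[27,59/2] z:[23,29] -> miss, prune
      N10 x:[26,33] y:[24,31] z:[29,55] -> hit [29,31], descend [20, 34]
        N20 x:[26,30] y:[24,29] z:[42,55] -> miss, prune
        N34 x:[30,33] y:[28,31] z:[29,32] -> hit [30,31] leaf, test {P1@t=30}
    N40 x:[34,48] y:[18,59/2] z:[30,54] -> miss, prune

Summary -> nodes [0, 9, 6, 16, 13, 21, 37, 2, 39, 24, 31, 11, 3, 32, 42, 10, 20, 34, 40]; box-tests=19; leaf-entries=2; first=P5

== RESULT ==
5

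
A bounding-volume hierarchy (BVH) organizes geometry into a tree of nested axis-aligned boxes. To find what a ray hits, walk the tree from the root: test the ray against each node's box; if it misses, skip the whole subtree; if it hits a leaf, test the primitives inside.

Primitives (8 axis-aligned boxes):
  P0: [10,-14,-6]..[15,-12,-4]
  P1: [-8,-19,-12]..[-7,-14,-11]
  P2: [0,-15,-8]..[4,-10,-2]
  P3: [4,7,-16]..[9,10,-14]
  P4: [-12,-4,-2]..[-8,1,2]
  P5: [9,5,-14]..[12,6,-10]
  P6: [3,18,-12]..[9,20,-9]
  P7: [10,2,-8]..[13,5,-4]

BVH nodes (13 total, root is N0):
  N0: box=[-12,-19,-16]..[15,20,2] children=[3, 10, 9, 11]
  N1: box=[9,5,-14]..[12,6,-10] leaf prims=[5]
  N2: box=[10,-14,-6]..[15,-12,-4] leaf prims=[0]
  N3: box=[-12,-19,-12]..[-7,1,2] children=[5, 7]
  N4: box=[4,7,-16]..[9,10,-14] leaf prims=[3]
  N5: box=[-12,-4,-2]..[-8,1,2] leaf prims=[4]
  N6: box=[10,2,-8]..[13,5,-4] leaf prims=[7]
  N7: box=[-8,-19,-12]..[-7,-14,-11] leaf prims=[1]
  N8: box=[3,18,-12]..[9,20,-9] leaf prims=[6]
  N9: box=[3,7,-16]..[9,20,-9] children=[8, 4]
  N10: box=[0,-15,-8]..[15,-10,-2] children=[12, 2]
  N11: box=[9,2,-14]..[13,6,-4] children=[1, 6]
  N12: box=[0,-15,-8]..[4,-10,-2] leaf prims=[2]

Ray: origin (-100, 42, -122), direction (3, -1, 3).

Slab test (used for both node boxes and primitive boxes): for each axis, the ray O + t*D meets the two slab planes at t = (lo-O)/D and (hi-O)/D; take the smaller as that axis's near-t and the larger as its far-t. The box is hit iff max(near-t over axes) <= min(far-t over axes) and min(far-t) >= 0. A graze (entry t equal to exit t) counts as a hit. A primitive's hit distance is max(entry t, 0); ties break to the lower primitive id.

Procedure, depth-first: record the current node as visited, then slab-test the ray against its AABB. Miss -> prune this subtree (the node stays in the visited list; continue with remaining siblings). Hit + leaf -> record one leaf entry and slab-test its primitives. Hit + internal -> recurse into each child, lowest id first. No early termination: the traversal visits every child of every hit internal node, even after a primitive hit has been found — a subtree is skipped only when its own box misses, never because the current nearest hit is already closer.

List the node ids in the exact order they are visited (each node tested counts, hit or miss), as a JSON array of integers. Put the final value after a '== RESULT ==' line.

Trace the traversal:
N0 x:[88/3,115/3] y:[22,61] z:[106/3,124/3] -> hit [106/3,115/3], descend [3, 9, 10, 11]
  N3 x:[88/3,31] y:[41,61] z:[110/3,124/3] -> miss, prune
  N9 x:[103/3,109/3] y:[22,35] z:[106/3,113/3] -> miss, prune
  N10 x:[100/3,115/3] y:[52,57] z:[38,40] -> miss, prune
  N11 x:[109/3,113/3] y:[36,40] z:[36,118/3] -> hit [109/3,113/3], descend [1, 6]
    N1 x:[109/3,112/3] y:[36,37] z:[36,112/3] -> hit [109/3,37] leaf, test {P5@t=109/3}
    N6 x:[110/3,113/3] y:[37,40] z:[38,118/3] -> miss, prune

order=[0, 3, 9, 10, 11, 1, 6]  |boxes|=7  |leaves|=1  hit=P5

== RESULT ==
[0, 3, 9, 10, 11, 1, 6]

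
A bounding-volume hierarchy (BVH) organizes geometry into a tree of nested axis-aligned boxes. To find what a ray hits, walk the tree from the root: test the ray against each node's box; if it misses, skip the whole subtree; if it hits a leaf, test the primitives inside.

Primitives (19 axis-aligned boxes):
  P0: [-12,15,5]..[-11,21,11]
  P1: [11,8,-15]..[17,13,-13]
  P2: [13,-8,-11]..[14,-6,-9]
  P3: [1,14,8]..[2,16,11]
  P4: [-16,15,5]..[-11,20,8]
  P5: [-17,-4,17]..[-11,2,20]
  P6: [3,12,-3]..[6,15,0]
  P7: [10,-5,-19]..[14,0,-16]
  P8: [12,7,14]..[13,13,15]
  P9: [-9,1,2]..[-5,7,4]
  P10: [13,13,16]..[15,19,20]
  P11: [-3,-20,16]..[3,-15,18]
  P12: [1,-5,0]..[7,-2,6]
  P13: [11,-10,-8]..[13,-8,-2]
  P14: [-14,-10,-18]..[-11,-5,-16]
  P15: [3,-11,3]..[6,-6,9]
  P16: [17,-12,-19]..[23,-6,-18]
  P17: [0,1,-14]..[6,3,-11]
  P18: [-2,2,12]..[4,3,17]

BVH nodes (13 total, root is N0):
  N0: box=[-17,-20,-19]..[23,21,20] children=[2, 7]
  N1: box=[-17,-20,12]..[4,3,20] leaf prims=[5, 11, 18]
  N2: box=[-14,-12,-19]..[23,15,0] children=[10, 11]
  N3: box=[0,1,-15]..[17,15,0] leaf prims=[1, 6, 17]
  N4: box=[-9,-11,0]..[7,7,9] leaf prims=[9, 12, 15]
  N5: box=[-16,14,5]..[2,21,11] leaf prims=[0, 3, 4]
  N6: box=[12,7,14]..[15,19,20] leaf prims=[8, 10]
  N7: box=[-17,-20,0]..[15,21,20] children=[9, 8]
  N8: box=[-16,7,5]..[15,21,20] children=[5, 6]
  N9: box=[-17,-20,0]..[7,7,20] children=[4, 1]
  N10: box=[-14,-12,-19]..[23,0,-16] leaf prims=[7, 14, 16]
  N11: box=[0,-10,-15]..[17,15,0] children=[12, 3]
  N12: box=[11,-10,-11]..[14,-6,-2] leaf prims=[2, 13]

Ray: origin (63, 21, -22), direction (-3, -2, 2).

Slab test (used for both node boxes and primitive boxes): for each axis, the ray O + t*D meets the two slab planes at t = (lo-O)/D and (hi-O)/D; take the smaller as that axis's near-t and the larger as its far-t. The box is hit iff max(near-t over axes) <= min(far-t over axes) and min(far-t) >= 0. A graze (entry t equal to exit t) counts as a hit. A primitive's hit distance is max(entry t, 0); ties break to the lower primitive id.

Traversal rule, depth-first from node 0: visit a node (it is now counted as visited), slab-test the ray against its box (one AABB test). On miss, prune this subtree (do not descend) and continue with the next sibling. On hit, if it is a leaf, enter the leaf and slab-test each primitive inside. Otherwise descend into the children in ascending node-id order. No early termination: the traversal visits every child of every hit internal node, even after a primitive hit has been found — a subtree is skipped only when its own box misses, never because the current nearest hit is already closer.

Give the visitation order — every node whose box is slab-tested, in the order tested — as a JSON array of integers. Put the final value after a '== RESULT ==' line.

Walk:
N0 x:[40/3,80/3] y:[0,41/2] z:[3/2,21] -> hit [40/3,41/2], descend [2, 7]
  N2 x:[40/3,77/3] y:[3,33/2] z:[3/2,11] -> miss, prune
  N7 x:[16,80/3] y:[0,41/2] z:[11,21] -> hit [16,41/2], descend [8, 9]
    N8 x:[16,79/3] y:[0,7] z:[27/2,21] -> miss, prune
    N9 x:[56/3,80/3] y:[7,41/2] z:[11,21] -> hit [56/3,41/2], descend [1, 4]
      N1 x:[59/3,80/3] y:[9,41/2] z:[17,21] -> hit [59/3,41/2] leaf, test {P5(miss), P11@t=20, P18(miss)}
      N4 x:[56/3,24] y:[7,16] z:[11,31/2] -> miss, prune

order=[0, 2, 7, 8, 9, 1, 4]  |boxes|=7  |leaves|=1  hit=P11

== RESULT ==
[0, 2, 7, 8, 9, 1, 4]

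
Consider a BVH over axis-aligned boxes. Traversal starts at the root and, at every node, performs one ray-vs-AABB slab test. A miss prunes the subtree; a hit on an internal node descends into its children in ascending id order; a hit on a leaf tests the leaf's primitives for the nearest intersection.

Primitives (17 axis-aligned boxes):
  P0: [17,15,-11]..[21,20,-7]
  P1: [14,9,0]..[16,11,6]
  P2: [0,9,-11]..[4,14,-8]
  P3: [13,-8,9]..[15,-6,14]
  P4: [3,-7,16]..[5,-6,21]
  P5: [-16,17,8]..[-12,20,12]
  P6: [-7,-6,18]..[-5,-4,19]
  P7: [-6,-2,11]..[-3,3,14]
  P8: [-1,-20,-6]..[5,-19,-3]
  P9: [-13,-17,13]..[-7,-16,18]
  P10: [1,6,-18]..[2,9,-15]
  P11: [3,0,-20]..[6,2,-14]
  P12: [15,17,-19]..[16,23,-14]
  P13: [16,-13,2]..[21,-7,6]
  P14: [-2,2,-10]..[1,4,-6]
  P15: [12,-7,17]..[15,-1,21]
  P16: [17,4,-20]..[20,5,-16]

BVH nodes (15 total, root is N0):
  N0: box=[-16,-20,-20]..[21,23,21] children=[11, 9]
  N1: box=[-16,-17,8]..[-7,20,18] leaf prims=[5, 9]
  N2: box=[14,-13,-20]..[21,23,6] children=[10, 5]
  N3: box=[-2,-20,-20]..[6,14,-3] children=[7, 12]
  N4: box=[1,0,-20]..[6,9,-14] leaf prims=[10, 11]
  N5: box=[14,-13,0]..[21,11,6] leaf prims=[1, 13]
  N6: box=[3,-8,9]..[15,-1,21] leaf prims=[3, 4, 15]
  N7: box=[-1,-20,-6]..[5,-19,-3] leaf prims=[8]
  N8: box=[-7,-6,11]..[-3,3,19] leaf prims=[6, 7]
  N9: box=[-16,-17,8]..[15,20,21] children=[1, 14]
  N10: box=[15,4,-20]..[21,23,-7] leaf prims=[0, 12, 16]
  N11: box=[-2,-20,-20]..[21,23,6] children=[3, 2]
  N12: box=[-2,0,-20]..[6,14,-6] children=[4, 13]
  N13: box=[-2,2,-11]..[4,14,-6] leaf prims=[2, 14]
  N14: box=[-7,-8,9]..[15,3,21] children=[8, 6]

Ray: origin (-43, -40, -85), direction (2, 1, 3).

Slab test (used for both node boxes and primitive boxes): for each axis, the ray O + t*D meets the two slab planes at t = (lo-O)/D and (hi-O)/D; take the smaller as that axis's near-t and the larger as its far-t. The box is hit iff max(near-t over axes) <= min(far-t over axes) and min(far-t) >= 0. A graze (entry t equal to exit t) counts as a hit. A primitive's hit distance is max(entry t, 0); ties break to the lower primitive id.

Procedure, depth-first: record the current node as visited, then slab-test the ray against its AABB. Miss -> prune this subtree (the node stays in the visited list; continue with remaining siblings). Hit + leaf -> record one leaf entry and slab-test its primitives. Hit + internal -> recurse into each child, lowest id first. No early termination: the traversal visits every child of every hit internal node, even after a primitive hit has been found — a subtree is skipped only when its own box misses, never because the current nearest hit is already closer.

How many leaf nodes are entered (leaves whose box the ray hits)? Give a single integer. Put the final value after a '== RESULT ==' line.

Traverse from the root:
N0 x:[27/2,32] y:[20,63] z:[65/3,106/3] -> hit [65/3,32], descend [9, 11]
  N9 x:[27/2,29] y:[23,60] z:[31,106/3] -> miss, prune
  N11 x:[41/2,32] y:[20,63] z:[65/3,91/3] -> hit [65/3,91/3], descend [2, 3]
    N2 x:[57/2,32] y:[27,63] z:[65/3,91/3] -> hit [57/2,91/3], descend [5, 10]
      N5 x:[57/2,32] y:[27,51] z:[85/3,91/3] -> hit [57/2,91/3] leaf, test {P1(miss), P13@t=59/2}
      N10 x:[29,32] y:[44,63] z:[65/3,26] -> miss, prune
    N3 x:[41/2,49/2] y:[20,54] z:[65/3,82/3] -> hit [65/3,49/2], descend [7, 12]
      N7 x:[21,24] y:[20,21] z:[79/3,82/3] -> miss, prune
      N12 x:[41/2,49/2] y:[40,54] z:[65/3,79/3] -> miss, prune

9 AABB tests over nodes [0, 9, 11, 2, 5, 10, 3, 7, 12]; 1 leaf entered; closest P13.

== RESULT ==
1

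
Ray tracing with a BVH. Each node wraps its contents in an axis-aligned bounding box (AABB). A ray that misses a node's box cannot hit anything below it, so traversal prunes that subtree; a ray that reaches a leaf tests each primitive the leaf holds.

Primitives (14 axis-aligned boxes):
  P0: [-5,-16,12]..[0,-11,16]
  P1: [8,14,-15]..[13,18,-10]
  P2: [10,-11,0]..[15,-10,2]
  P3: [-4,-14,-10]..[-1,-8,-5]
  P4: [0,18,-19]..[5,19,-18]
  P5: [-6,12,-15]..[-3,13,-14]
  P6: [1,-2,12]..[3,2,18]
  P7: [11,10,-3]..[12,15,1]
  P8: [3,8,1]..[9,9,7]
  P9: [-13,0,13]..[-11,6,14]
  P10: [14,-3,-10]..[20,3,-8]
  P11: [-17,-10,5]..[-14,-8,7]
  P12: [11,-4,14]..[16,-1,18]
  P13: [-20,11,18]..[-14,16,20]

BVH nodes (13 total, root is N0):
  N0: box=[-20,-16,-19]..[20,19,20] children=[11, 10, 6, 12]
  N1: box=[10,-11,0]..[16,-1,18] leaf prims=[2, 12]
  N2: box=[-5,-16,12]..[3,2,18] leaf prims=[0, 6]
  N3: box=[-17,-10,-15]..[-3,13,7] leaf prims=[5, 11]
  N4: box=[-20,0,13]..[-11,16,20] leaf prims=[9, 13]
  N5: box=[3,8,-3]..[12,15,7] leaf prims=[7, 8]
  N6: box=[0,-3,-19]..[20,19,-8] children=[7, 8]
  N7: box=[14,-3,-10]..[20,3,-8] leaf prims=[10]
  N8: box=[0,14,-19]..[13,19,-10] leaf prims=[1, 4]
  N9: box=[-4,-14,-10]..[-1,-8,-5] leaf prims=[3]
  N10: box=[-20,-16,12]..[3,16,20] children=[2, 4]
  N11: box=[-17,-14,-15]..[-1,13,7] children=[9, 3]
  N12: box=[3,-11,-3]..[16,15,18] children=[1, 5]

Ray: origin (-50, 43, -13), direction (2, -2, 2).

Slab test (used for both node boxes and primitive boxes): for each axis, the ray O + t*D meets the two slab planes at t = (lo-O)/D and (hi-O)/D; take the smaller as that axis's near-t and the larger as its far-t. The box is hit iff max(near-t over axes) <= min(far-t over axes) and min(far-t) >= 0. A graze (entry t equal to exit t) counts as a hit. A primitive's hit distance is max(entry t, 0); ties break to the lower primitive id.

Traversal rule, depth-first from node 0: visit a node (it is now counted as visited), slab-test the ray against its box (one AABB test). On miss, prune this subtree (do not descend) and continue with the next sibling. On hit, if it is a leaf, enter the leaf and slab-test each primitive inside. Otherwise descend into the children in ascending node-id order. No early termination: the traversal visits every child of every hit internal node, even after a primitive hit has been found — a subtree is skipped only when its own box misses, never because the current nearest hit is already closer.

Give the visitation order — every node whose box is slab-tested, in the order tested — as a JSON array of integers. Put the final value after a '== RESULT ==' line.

Traverse from the root:
N0 x:[15,35] y:[12,59/2] z:[-3,33/2] -> hit [15,33/2], descend [6, 10, 11, 12]
  N6 x:[25,35] y:[12,23] z:[-3,5/2] -> miss, prune
  N10 x:[15,53/2] y:[27/2,59/2] z:[25/2,33/2] -> hit [15,33/2], descend [2, 4]
    N2 x:[45/2,53/2] y:[41/2,59/2] z:[25/2,31/2] -> miss, prune
    N4 x:[15,39/2] y:[27/2,43/2] z:[13,33/2] -> hit [15,33/2] leaf, test {P9(miss), P13@t=31/2}
  N11 x:[33/2,49/2] y:[15,57/2] z:[-1,10] -> miss, prune
  N12 x:[53/2,33] y:[14,27] z:[5,31/2] -> miss, prune

Visited [0, 6, 10, 2, 4, 11, 12]. Tests: 7 box, 1 leaf. Nearest: P13.

== RESULT ==
[0, 6, 10, 2, 4, 11, 12]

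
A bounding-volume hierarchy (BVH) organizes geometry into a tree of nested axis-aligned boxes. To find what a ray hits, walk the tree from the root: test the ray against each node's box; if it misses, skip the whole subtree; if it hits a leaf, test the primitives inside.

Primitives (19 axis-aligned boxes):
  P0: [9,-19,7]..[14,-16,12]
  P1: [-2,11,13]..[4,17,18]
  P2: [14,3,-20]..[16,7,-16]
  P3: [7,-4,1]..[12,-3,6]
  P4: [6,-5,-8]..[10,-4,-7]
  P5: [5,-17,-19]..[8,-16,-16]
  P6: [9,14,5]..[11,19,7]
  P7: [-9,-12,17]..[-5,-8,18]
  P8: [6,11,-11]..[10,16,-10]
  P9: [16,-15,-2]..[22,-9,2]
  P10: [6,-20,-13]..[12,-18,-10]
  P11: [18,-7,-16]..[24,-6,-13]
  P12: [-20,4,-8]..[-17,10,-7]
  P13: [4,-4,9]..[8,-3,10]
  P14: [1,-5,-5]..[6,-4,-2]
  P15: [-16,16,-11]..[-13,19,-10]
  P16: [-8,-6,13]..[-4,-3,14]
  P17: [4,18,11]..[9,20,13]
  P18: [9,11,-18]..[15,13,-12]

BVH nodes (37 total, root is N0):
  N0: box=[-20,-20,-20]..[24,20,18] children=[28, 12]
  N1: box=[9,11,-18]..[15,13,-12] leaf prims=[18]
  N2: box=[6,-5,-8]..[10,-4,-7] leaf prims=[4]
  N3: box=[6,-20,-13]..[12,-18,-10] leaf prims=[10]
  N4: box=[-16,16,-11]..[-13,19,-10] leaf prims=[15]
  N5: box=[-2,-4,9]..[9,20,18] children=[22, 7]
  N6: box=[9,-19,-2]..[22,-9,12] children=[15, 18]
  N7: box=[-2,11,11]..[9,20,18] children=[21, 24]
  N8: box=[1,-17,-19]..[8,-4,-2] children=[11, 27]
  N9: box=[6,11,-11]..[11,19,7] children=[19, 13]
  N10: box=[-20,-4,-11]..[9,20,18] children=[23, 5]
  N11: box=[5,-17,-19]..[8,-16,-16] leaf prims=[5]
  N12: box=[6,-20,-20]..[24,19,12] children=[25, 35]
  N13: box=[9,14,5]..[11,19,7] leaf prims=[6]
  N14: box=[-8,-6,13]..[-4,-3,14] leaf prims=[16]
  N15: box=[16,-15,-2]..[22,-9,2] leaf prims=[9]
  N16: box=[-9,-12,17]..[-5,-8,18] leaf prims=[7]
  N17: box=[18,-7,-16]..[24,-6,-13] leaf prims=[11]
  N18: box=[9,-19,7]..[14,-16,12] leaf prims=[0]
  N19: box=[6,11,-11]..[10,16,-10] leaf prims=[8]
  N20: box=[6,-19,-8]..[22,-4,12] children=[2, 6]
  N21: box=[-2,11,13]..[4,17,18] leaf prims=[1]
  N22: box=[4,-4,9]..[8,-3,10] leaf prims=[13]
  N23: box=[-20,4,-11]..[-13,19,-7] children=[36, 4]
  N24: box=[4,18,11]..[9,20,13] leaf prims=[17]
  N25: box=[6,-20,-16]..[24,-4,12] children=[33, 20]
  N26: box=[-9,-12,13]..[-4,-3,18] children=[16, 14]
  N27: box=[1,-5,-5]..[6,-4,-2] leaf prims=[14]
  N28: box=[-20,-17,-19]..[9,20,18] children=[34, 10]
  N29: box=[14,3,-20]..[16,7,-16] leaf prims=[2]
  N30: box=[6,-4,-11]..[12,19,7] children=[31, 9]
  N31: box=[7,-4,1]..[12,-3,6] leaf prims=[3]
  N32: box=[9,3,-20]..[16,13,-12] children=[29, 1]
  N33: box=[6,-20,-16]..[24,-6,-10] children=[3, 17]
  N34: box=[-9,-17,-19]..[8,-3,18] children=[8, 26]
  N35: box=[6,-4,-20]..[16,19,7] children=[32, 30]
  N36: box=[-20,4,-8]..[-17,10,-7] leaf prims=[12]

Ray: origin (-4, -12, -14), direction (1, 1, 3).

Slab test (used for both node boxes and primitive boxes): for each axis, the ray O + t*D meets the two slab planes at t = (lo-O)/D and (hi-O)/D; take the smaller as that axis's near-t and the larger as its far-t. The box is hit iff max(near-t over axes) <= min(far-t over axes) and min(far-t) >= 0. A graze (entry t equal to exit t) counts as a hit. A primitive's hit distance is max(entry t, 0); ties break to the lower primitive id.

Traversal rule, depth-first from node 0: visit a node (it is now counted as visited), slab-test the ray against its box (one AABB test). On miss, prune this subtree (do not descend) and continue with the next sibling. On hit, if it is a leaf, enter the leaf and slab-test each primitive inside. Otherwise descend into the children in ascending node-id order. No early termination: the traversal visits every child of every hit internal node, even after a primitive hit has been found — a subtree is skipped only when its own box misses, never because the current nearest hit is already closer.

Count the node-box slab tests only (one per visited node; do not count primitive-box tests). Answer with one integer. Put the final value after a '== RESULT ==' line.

Trace the traversal:
N0 x:[-16,28] y:[-8,32] z:[-2,32/3] -> hit [-2,32/3], descend [12, 28]
  N12 x:[10,28] y:[-8,31] z:[-2,26/3] -> miss, prune
  N28 x:[-16,13] y:[-5,32] z:[-5/3,32/3] -> hit [-5/3,32/3], descend [10, 34]
    N10 x:[-16,13] y:[8,32] z:[1,32/3] -> hit [8,32/3], descend [5, 23]
      N5 x:[2,13] y:[8,32] z:[23/3,32/3] -> hit [8,32/3], descend [7, 22]
        N7 x:[2,13] y:[23,32] z:[25/3,32/3] -> miss, prune
        N22 x:[8,12] y:[8,9] z:[23/3,8] -> hit [8,8] leaf, test {P13@t=8}
      N23 x:[-16,-9] y:[16,31] z:[1,7/3] -> miss, prune
    N34 x:[-5,12] y:[-5,9] z:[-5/3,32/3] -> hit [-5/3,9], descend [8, 26]
      N8 x:[5,12] y:[-5,8] z:[-5/3,4] -> miss, prune
      N26 x:[-5,0] y:[0,9] z:[9,32/3] -> miss, prune

Visited [0, 12, 28, 10, 5, 7, 22, 23, 34, 8, 26]. Tests: 11 box, 1 leaf. Nearest: P13.

== RESULT ==
11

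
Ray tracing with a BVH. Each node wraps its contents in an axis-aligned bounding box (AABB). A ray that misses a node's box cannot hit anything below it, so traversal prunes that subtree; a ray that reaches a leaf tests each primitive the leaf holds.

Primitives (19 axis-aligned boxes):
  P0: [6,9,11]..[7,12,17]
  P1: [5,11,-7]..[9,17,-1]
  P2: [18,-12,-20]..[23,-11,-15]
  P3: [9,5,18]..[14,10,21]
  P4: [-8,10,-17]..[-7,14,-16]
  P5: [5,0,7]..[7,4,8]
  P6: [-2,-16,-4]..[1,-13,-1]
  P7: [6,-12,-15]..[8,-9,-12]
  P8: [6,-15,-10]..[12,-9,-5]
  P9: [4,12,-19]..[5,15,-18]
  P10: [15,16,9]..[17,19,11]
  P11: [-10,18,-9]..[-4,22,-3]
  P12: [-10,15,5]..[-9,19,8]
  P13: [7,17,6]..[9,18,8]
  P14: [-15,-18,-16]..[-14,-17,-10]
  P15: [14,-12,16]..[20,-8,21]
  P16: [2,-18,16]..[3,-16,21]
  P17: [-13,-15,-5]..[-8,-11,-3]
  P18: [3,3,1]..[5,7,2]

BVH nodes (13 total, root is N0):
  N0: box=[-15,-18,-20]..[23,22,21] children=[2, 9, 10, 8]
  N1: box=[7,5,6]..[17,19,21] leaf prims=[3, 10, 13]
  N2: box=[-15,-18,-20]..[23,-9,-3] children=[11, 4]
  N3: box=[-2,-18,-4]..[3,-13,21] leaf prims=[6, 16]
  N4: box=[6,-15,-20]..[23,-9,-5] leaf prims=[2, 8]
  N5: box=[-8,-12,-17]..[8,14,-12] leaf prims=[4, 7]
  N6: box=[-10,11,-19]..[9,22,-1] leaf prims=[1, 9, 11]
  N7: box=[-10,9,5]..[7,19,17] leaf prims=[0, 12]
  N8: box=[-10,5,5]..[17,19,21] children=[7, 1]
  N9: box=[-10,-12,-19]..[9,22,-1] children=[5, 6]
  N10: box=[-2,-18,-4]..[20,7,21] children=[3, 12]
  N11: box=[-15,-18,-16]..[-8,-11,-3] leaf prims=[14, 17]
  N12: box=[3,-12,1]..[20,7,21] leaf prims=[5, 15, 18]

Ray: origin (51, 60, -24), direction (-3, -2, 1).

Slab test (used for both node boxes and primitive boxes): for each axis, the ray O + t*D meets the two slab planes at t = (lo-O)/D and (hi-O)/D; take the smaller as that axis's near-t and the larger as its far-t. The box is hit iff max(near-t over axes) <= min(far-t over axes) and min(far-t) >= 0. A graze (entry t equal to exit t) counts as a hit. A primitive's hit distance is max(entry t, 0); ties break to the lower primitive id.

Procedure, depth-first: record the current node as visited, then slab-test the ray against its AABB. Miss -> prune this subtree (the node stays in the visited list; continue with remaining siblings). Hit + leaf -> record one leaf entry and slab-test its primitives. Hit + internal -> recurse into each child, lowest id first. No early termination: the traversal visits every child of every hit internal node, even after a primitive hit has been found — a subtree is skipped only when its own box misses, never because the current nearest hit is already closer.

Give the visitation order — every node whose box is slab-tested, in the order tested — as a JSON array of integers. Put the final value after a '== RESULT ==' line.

Traverse from the root:
N0 x:[28/3,22] y:[19,39] z:[4,45] -> hit [19,22], descend [2, 8, 9, 10]
  N2 x:[28/3,22] y:[69/2,39] z:[4,21] -> miss, prune
  N8 x:[34/3,61/3] y:[41/2,55/2] z:[29,45] -> miss, prune
  N9 x:[14,61/3] y:[19,36] z:[5,23] -> hit [19,61/3], descend [5, 6]
    N5 x:[43/3,59/3] y:[23,36] z:[7,12] -> miss, prune
    N6 x:[14,61/3] y:[19,49/2] z:[5,23] -> hit [19,61/3] leaf, test {P1(miss), P9(miss), P11@t=19}
  N10 x:[31/3,53/3] y:[53/2,39] z:[20,45] -> miss, prune

Visited [0, 2, 8, 9, 5, 6, 10]. Tests: 7 box, 1 leaf. Nearest: P11.

== RESULT ==
[0, 2, 8, 9, 5, 6, 10]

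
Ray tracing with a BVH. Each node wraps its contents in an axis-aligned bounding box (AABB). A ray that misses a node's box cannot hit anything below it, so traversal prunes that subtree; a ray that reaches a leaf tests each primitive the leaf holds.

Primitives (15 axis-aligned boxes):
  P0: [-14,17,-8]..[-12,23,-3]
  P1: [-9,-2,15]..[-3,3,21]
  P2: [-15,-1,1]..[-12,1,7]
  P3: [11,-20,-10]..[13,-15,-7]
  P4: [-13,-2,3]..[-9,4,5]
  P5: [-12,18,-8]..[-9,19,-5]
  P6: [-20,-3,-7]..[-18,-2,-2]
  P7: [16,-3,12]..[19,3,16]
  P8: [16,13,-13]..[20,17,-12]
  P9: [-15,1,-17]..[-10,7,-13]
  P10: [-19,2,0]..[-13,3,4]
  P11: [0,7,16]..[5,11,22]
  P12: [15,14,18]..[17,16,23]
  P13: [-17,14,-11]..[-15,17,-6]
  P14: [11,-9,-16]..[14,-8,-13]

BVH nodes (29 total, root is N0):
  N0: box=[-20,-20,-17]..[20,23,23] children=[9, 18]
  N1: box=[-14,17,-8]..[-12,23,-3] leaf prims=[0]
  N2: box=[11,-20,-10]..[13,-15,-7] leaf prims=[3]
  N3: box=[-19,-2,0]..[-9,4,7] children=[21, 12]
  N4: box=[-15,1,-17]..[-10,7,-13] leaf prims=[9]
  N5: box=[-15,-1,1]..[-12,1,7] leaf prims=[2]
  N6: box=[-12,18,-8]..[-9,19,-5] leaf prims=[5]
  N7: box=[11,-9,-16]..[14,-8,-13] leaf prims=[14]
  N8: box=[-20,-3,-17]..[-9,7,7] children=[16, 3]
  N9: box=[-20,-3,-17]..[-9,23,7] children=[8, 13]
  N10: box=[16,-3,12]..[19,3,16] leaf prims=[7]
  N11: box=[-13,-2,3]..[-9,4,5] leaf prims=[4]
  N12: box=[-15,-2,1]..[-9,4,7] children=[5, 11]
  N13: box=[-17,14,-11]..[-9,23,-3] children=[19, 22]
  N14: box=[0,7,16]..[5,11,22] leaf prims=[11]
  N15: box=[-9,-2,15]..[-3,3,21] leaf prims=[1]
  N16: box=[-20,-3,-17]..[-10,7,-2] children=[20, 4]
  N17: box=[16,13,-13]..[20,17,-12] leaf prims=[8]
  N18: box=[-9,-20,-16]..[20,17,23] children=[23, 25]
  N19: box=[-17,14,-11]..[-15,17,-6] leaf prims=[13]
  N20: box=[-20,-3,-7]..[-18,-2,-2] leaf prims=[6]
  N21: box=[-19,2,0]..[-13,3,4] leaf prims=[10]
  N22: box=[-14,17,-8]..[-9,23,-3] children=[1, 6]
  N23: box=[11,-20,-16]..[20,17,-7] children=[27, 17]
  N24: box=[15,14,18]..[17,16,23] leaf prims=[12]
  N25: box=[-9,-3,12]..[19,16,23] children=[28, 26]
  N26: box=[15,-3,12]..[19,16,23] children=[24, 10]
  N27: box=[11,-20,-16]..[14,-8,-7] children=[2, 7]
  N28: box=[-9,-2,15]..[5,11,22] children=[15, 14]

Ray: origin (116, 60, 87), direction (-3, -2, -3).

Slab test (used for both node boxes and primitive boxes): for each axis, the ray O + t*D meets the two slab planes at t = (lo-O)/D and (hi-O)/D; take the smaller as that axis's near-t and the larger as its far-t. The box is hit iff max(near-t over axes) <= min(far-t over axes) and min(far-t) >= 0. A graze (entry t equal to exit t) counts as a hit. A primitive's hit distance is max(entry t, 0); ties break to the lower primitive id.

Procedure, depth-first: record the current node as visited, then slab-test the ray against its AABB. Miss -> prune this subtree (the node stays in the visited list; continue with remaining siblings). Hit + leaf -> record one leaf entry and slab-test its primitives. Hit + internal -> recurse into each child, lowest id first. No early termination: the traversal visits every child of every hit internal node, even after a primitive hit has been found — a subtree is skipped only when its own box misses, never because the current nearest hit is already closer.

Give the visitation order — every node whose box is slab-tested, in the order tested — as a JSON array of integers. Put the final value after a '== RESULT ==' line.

Trace the traversal:
N0 x:[32,136/3] y:[37/2,40] z:[64/3,104/3] -> hit [32,104/3], descend [9, 18]
  N9 x:[125/3,136/3] y:[37/2,63/2] z:[80/3,104/3] -> miss, prune
  N18 x:[32,125/3] y:[43/2,40] z:[64/3,103/3] -> hit [32,103/3], descend [23, 25]
    N23 x:[32,35] y:[43/2,40] z:[94/3,103/3] -> hit [32,103/3], descend [17, 27]
      N17 x:[32,100/3] y:[43/2,47/2] z:[33,100/3] -> miss, prune
      N27 x:[34,35] y:[34,40] z:[94/3,103/3] -> hit [34,103/3], descend [2, 7]
        N2 x:[103/3,35] y:[75/2,40] z:[94/3,97/3] -> miss, prune
        N7 x:[34,35] y:[34,69/2] z:[100/3,103/3] -> hit [34,103/3] leaf, test {P14@t=34}
    N25 x:[97/3,125/3] y:[22,63/2] z:[64/3,25] -> miss, prune

Summary -> nodes [0, 9, 18, 23, 17, 27, 2, 7, 25]; box-tests=9; leaf-entries=1; first=P14

== RESULT ==
[0, 9, 18, 23, 17, 27, 2, 7, 25]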